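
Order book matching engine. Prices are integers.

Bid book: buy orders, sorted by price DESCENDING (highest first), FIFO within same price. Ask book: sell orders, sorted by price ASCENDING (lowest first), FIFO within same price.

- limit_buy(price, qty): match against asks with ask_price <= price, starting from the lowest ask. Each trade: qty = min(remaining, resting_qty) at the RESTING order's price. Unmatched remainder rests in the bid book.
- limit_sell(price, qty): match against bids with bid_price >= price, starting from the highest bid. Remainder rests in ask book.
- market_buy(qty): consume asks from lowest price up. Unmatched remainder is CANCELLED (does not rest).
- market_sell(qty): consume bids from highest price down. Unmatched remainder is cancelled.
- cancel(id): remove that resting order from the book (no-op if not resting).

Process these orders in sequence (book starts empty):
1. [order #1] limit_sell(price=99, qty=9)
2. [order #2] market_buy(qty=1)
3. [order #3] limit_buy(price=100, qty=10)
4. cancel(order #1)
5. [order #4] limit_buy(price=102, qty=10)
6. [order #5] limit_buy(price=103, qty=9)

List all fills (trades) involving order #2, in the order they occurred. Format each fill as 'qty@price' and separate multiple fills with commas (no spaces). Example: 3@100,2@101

Answer: 1@99

Derivation:
After op 1 [order #1] limit_sell(price=99, qty=9): fills=none; bids=[-] asks=[#1:9@99]
After op 2 [order #2] market_buy(qty=1): fills=#2x#1:1@99; bids=[-] asks=[#1:8@99]
After op 3 [order #3] limit_buy(price=100, qty=10): fills=#3x#1:8@99; bids=[#3:2@100] asks=[-]
After op 4 cancel(order #1): fills=none; bids=[#3:2@100] asks=[-]
After op 5 [order #4] limit_buy(price=102, qty=10): fills=none; bids=[#4:10@102 #3:2@100] asks=[-]
After op 6 [order #5] limit_buy(price=103, qty=9): fills=none; bids=[#5:9@103 #4:10@102 #3:2@100] asks=[-]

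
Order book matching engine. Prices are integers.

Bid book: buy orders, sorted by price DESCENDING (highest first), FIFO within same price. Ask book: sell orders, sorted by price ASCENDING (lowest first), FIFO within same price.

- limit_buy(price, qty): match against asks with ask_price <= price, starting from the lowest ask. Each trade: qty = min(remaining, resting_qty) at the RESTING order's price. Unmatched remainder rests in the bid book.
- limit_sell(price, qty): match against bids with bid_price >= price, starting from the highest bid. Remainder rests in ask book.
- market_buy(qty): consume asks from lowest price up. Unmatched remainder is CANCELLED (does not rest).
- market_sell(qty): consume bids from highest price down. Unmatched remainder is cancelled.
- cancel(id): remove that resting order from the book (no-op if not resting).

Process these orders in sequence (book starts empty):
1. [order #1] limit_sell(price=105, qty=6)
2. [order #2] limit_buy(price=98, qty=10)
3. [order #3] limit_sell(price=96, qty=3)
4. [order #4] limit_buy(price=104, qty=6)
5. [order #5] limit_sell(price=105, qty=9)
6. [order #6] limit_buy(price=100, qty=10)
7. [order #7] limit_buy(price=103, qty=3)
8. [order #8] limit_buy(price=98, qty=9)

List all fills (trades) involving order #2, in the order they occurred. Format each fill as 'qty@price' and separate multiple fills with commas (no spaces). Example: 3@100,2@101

Answer: 3@98

Derivation:
After op 1 [order #1] limit_sell(price=105, qty=6): fills=none; bids=[-] asks=[#1:6@105]
After op 2 [order #2] limit_buy(price=98, qty=10): fills=none; bids=[#2:10@98] asks=[#1:6@105]
After op 3 [order #3] limit_sell(price=96, qty=3): fills=#2x#3:3@98; bids=[#2:7@98] asks=[#1:6@105]
After op 4 [order #4] limit_buy(price=104, qty=6): fills=none; bids=[#4:6@104 #2:7@98] asks=[#1:6@105]
After op 5 [order #5] limit_sell(price=105, qty=9): fills=none; bids=[#4:6@104 #2:7@98] asks=[#1:6@105 #5:9@105]
After op 6 [order #6] limit_buy(price=100, qty=10): fills=none; bids=[#4:6@104 #6:10@100 #2:7@98] asks=[#1:6@105 #5:9@105]
After op 7 [order #7] limit_buy(price=103, qty=3): fills=none; bids=[#4:6@104 #7:3@103 #6:10@100 #2:7@98] asks=[#1:6@105 #5:9@105]
After op 8 [order #8] limit_buy(price=98, qty=9): fills=none; bids=[#4:6@104 #7:3@103 #6:10@100 #2:7@98 #8:9@98] asks=[#1:6@105 #5:9@105]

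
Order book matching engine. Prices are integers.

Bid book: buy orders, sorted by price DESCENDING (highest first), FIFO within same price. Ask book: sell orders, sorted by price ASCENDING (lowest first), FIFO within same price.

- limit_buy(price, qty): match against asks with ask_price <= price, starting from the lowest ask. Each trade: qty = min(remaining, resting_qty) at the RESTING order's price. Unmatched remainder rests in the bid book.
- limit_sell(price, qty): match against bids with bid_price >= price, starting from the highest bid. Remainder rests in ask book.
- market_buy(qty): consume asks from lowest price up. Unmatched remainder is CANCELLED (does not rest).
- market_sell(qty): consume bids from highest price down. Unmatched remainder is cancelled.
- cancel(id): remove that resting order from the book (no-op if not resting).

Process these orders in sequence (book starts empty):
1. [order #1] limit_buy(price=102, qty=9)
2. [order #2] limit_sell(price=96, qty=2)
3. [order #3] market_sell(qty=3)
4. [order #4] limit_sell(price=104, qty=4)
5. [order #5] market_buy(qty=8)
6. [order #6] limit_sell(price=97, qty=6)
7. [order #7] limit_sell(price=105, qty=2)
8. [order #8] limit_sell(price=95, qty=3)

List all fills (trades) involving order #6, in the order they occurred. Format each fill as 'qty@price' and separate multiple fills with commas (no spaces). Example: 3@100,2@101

After op 1 [order #1] limit_buy(price=102, qty=9): fills=none; bids=[#1:9@102] asks=[-]
After op 2 [order #2] limit_sell(price=96, qty=2): fills=#1x#2:2@102; bids=[#1:7@102] asks=[-]
After op 3 [order #3] market_sell(qty=3): fills=#1x#3:3@102; bids=[#1:4@102] asks=[-]
After op 4 [order #4] limit_sell(price=104, qty=4): fills=none; bids=[#1:4@102] asks=[#4:4@104]
After op 5 [order #5] market_buy(qty=8): fills=#5x#4:4@104; bids=[#1:4@102] asks=[-]
After op 6 [order #6] limit_sell(price=97, qty=6): fills=#1x#6:4@102; bids=[-] asks=[#6:2@97]
After op 7 [order #7] limit_sell(price=105, qty=2): fills=none; bids=[-] asks=[#6:2@97 #7:2@105]
After op 8 [order #8] limit_sell(price=95, qty=3): fills=none; bids=[-] asks=[#8:3@95 #6:2@97 #7:2@105]

Answer: 4@102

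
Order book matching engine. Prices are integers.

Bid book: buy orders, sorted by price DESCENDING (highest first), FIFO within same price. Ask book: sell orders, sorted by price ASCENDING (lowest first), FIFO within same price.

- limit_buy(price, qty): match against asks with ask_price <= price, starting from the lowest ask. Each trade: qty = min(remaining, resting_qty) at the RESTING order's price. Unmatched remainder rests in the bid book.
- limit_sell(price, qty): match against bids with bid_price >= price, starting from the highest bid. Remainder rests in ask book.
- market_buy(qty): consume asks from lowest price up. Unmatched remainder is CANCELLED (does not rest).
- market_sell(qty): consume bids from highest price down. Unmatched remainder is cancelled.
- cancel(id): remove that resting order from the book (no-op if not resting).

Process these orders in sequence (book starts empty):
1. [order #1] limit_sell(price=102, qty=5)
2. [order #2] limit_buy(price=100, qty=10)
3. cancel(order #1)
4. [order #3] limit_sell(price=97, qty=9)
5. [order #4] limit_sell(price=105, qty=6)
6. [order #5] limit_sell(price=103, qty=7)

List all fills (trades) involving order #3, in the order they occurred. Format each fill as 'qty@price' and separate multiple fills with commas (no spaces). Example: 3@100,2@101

After op 1 [order #1] limit_sell(price=102, qty=5): fills=none; bids=[-] asks=[#1:5@102]
After op 2 [order #2] limit_buy(price=100, qty=10): fills=none; bids=[#2:10@100] asks=[#1:5@102]
After op 3 cancel(order #1): fills=none; bids=[#2:10@100] asks=[-]
After op 4 [order #3] limit_sell(price=97, qty=9): fills=#2x#3:9@100; bids=[#2:1@100] asks=[-]
After op 5 [order #4] limit_sell(price=105, qty=6): fills=none; bids=[#2:1@100] asks=[#4:6@105]
After op 6 [order #5] limit_sell(price=103, qty=7): fills=none; bids=[#2:1@100] asks=[#5:7@103 #4:6@105]

Answer: 9@100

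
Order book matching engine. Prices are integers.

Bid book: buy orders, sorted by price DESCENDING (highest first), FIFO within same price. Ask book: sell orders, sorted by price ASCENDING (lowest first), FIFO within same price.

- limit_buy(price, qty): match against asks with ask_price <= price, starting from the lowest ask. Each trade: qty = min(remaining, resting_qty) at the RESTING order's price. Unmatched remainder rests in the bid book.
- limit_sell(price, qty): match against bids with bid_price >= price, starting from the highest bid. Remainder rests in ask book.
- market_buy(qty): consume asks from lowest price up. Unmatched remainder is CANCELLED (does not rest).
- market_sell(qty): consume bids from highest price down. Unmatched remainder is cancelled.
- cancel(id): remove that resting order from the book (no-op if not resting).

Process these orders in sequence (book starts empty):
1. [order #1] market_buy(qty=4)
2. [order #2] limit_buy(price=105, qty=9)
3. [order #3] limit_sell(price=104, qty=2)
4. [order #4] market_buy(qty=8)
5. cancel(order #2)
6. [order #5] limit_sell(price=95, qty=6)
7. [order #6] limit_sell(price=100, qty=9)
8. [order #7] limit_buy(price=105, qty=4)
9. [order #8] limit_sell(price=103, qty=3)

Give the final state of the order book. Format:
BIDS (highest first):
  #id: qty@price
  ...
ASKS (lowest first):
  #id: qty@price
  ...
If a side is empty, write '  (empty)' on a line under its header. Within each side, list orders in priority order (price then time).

After op 1 [order #1] market_buy(qty=4): fills=none; bids=[-] asks=[-]
After op 2 [order #2] limit_buy(price=105, qty=9): fills=none; bids=[#2:9@105] asks=[-]
After op 3 [order #3] limit_sell(price=104, qty=2): fills=#2x#3:2@105; bids=[#2:7@105] asks=[-]
After op 4 [order #4] market_buy(qty=8): fills=none; bids=[#2:7@105] asks=[-]
After op 5 cancel(order #2): fills=none; bids=[-] asks=[-]
After op 6 [order #5] limit_sell(price=95, qty=6): fills=none; bids=[-] asks=[#5:6@95]
After op 7 [order #6] limit_sell(price=100, qty=9): fills=none; bids=[-] asks=[#5:6@95 #6:9@100]
After op 8 [order #7] limit_buy(price=105, qty=4): fills=#7x#5:4@95; bids=[-] asks=[#5:2@95 #6:9@100]
After op 9 [order #8] limit_sell(price=103, qty=3): fills=none; bids=[-] asks=[#5:2@95 #6:9@100 #8:3@103]

Answer: BIDS (highest first):
  (empty)
ASKS (lowest first):
  #5: 2@95
  #6: 9@100
  #8: 3@103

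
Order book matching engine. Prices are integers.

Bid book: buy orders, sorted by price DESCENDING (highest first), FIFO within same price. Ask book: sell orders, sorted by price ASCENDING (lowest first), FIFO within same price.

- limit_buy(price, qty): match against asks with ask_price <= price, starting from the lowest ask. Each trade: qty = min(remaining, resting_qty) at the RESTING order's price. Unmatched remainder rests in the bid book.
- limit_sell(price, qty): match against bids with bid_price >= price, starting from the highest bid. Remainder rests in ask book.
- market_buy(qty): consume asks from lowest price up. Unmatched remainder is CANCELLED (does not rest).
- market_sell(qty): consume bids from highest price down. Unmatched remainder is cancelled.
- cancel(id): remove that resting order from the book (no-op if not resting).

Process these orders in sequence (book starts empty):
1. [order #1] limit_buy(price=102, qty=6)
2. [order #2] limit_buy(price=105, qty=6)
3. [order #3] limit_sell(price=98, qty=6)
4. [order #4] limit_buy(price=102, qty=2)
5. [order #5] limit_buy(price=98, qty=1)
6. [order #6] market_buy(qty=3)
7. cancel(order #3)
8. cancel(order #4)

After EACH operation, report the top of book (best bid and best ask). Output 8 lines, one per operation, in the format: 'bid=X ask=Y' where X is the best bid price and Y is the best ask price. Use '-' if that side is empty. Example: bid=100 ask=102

Answer: bid=102 ask=-
bid=105 ask=-
bid=102 ask=-
bid=102 ask=-
bid=102 ask=-
bid=102 ask=-
bid=102 ask=-
bid=102 ask=-

Derivation:
After op 1 [order #1] limit_buy(price=102, qty=6): fills=none; bids=[#1:6@102] asks=[-]
After op 2 [order #2] limit_buy(price=105, qty=6): fills=none; bids=[#2:6@105 #1:6@102] asks=[-]
After op 3 [order #3] limit_sell(price=98, qty=6): fills=#2x#3:6@105; bids=[#1:6@102] asks=[-]
After op 4 [order #4] limit_buy(price=102, qty=2): fills=none; bids=[#1:6@102 #4:2@102] asks=[-]
After op 5 [order #5] limit_buy(price=98, qty=1): fills=none; bids=[#1:6@102 #4:2@102 #5:1@98] asks=[-]
After op 6 [order #6] market_buy(qty=3): fills=none; bids=[#1:6@102 #4:2@102 #5:1@98] asks=[-]
After op 7 cancel(order #3): fills=none; bids=[#1:6@102 #4:2@102 #5:1@98] asks=[-]
After op 8 cancel(order #4): fills=none; bids=[#1:6@102 #5:1@98] asks=[-]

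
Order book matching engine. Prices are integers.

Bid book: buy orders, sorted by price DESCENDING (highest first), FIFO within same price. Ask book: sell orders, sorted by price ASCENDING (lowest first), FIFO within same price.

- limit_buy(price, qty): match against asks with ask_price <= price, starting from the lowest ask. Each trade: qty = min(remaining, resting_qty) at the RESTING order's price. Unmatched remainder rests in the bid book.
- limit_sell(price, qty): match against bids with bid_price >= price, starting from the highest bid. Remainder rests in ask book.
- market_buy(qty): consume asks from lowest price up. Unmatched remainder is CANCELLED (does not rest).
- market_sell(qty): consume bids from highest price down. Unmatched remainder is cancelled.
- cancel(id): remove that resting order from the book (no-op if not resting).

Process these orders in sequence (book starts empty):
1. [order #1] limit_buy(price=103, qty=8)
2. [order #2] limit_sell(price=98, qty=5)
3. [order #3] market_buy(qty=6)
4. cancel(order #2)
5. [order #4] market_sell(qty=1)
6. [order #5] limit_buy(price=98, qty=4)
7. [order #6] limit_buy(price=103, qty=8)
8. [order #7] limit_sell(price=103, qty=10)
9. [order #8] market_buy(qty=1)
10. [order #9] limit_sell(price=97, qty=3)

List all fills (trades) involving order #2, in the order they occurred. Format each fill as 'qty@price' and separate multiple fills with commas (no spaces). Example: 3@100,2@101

After op 1 [order #1] limit_buy(price=103, qty=8): fills=none; bids=[#1:8@103] asks=[-]
After op 2 [order #2] limit_sell(price=98, qty=5): fills=#1x#2:5@103; bids=[#1:3@103] asks=[-]
After op 3 [order #3] market_buy(qty=6): fills=none; bids=[#1:3@103] asks=[-]
After op 4 cancel(order #2): fills=none; bids=[#1:3@103] asks=[-]
After op 5 [order #4] market_sell(qty=1): fills=#1x#4:1@103; bids=[#1:2@103] asks=[-]
After op 6 [order #5] limit_buy(price=98, qty=4): fills=none; bids=[#1:2@103 #5:4@98] asks=[-]
After op 7 [order #6] limit_buy(price=103, qty=8): fills=none; bids=[#1:2@103 #6:8@103 #5:4@98] asks=[-]
After op 8 [order #7] limit_sell(price=103, qty=10): fills=#1x#7:2@103 #6x#7:8@103; bids=[#5:4@98] asks=[-]
After op 9 [order #8] market_buy(qty=1): fills=none; bids=[#5:4@98] asks=[-]
After op 10 [order #9] limit_sell(price=97, qty=3): fills=#5x#9:3@98; bids=[#5:1@98] asks=[-]

Answer: 5@103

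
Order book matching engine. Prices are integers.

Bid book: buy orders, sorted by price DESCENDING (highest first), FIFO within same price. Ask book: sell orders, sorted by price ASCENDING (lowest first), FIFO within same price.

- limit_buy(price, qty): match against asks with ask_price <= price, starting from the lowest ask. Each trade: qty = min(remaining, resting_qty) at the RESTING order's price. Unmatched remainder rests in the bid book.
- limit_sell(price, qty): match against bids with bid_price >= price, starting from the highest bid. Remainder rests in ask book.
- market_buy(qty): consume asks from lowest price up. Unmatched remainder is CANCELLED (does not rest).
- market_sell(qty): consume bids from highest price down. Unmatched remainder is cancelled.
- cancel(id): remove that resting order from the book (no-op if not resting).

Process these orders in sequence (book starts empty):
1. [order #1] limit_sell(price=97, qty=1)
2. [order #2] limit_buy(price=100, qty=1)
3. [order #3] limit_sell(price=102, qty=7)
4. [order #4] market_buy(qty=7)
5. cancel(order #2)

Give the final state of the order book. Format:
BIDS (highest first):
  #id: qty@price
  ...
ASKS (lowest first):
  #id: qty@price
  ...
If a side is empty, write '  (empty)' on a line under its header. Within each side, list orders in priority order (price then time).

After op 1 [order #1] limit_sell(price=97, qty=1): fills=none; bids=[-] asks=[#1:1@97]
After op 2 [order #2] limit_buy(price=100, qty=1): fills=#2x#1:1@97; bids=[-] asks=[-]
After op 3 [order #3] limit_sell(price=102, qty=7): fills=none; bids=[-] asks=[#3:7@102]
After op 4 [order #4] market_buy(qty=7): fills=#4x#3:7@102; bids=[-] asks=[-]
After op 5 cancel(order #2): fills=none; bids=[-] asks=[-]

Answer: BIDS (highest first):
  (empty)
ASKS (lowest first):
  (empty)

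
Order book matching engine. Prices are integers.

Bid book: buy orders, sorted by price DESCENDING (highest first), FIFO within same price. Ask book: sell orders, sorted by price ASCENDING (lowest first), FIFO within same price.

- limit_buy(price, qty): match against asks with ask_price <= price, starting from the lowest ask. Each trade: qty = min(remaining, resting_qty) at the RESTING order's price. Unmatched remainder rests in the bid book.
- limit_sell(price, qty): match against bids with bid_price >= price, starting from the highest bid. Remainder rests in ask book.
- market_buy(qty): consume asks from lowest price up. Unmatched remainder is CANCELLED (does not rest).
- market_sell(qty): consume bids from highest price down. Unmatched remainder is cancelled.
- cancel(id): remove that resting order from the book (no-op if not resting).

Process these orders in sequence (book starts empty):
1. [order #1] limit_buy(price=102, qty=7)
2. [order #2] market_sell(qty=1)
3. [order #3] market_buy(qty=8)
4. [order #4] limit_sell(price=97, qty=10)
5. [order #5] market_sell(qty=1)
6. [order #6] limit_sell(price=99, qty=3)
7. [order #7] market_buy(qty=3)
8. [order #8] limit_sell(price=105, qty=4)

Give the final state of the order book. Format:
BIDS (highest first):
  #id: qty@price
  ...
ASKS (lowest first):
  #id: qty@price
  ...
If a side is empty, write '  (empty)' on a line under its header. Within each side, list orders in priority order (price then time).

Answer: BIDS (highest first):
  (empty)
ASKS (lowest first):
  #4: 1@97
  #6: 3@99
  #8: 4@105

Derivation:
After op 1 [order #1] limit_buy(price=102, qty=7): fills=none; bids=[#1:7@102] asks=[-]
After op 2 [order #2] market_sell(qty=1): fills=#1x#2:1@102; bids=[#1:6@102] asks=[-]
After op 3 [order #3] market_buy(qty=8): fills=none; bids=[#1:6@102] asks=[-]
After op 4 [order #4] limit_sell(price=97, qty=10): fills=#1x#4:6@102; bids=[-] asks=[#4:4@97]
After op 5 [order #5] market_sell(qty=1): fills=none; bids=[-] asks=[#4:4@97]
After op 6 [order #6] limit_sell(price=99, qty=3): fills=none; bids=[-] asks=[#4:4@97 #6:3@99]
After op 7 [order #7] market_buy(qty=3): fills=#7x#4:3@97; bids=[-] asks=[#4:1@97 #6:3@99]
After op 8 [order #8] limit_sell(price=105, qty=4): fills=none; bids=[-] asks=[#4:1@97 #6:3@99 #8:4@105]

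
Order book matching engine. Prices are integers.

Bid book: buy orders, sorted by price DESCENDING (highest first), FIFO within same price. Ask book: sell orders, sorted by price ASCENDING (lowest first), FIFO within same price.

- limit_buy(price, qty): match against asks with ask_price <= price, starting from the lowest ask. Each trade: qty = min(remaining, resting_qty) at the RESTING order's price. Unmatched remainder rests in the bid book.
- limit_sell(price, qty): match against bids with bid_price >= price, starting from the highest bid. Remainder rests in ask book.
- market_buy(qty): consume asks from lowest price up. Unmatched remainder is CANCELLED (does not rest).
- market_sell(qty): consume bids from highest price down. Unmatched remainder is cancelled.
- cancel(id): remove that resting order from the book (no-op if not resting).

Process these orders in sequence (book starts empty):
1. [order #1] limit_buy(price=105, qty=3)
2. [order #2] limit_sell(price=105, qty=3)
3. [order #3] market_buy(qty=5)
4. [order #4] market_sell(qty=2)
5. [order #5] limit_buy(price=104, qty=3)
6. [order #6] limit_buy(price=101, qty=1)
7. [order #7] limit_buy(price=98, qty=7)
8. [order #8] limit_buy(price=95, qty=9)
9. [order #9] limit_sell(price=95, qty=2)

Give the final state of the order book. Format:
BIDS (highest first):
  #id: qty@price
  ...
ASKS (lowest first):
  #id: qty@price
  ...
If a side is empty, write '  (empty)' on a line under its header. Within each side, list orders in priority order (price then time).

Answer: BIDS (highest first):
  #5: 1@104
  #6: 1@101
  #7: 7@98
  #8: 9@95
ASKS (lowest first):
  (empty)

Derivation:
After op 1 [order #1] limit_buy(price=105, qty=3): fills=none; bids=[#1:3@105] asks=[-]
After op 2 [order #2] limit_sell(price=105, qty=3): fills=#1x#2:3@105; bids=[-] asks=[-]
After op 3 [order #3] market_buy(qty=5): fills=none; bids=[-] asks=[-]
After op 4 [order #4] market_sell(qty=2): fills=none; bids=[-] asks=[-]
After op 5 [order #5] limit_buy(price=104, qty=3): fills=none; bids=[#5:3@104] asks=[-]
After op 6 [order #6] limit_buy(price=101, qty=1): fills=none; bids=[#5:3@104 #6:1@101] asks=[-]
After op 7 [order #7] limit_buy(price=98, qty=7): fills=none; bids=[#5:3@104 #6:1@101 #7:7@98] asks=[-]
After op 8 [order #8] limit_buy(price=95, qty=9): fills=none; bids=[#5:3@104 #6:1@101 #7:7@98 #8:9@95] asks=[-]
After op 9 [order #9] limit_sell(price=95, qty=2): fills=#5x#9:2@104; bids=[#5:1@104 #6:1@101 #7:7@98 #8:9@95] asks=[-]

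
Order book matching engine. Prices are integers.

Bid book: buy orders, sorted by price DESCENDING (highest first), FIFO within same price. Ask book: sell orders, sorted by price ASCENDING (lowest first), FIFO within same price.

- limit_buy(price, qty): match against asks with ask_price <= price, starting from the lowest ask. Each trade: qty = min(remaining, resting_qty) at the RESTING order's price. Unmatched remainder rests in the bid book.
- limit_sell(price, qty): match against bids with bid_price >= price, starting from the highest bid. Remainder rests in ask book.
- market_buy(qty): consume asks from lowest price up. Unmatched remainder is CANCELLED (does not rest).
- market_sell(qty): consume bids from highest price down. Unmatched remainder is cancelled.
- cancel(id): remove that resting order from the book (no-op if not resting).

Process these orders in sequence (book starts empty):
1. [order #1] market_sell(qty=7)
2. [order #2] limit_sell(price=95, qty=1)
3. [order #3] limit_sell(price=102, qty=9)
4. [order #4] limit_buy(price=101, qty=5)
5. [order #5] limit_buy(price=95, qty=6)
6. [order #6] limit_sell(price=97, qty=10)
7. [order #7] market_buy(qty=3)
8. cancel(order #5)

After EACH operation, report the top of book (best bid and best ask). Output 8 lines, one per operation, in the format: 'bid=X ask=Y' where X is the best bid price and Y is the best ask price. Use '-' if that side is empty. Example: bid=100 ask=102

Answer: bid=- ask=-
bid=- ask=95
bid=- ask=95
bid=101 ask=102
bid=101 ask=102
bid=95 ask=97
bid=95 ask=97
bid=- ask=97

Derivation:
After op 1 [order #1] market_sell(qty=7): fills=none; bids=[-] asks=[-]
After op 2 [order #2] limit_sell(price=95, qty=1): fills=none; bids=[-] asks=[#2:1@95]
After op 3 [order #3] limit_sell(price=102, qty=9): fills=none; bids=[-] asks=[#2:1@95 #3:9@102]
After op 4 [order #4] limit_buy(price=101, qty=5): fills=#4x#2:1@95; bids=[#4:4@101] asks=[#3:9@102]
After op 5 [order #5] limit_buy(price=95, qty=6): fills=none; bids=[#4:4@101 #5:6@95] asks=[#3:9@102]
After op 6 [order #6] limit_sell(price=97, qty=10): fills=#4x#6:4@101; bids=[#5:6@95] asks=[#6:6@97 #3:9@102]
After op 7 [order #7] market_buy(qty=3): fills=#7x#6:3@97; bids=[#5:6@95] asks=[#6:3@97 #3:9@102]
After op 8 cancel(order #5): fills=none; bids=[-] asks=[#6:3@97 #3:9@102]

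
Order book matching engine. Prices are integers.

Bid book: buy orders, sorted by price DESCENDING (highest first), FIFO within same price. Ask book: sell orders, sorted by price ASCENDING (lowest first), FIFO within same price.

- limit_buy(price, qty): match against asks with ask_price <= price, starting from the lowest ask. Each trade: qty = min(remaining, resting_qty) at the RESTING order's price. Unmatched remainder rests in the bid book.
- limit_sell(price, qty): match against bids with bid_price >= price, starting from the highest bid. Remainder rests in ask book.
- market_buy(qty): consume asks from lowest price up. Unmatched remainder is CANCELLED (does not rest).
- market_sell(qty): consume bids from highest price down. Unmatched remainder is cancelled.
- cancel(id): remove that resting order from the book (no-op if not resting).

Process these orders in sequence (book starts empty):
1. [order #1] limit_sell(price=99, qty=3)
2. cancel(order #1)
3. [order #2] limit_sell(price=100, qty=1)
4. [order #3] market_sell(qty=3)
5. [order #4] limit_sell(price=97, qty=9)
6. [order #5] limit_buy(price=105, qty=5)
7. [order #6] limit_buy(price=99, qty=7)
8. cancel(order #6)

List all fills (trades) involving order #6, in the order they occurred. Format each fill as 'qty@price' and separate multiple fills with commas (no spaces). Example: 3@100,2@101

Answer: 4@97

Derivation:
After op 1 [order #1] limit_sell(price=99, qty=3): fills=none; bids=[-] asks=[#1:3@99]
After op 2 cancel(order #1): fills=none; bids=[-] asks=[-]
After op 3 [order #2] limit_sell(price=100, qty=1): fills=none; bids=[-] asks=[#2:1@100]
After op 4 [order #3] market_sell(qty=3): fills=none; bids=[-] asks=[#2:1@100]
After op 5 [order #4] limit_sell(price=97, qty=9): fills=none; bids=[-] asks=[#4:9@97 #2:1@100]
After op 6 [order #5] limit_buy(price=105, qty=5): fills=#5x#4:5@97; bids=[-] asks=[#4:4@97 #2:1@100]
After op 7 [order #6] limit_buy(price=99, qty=7): fills=#6x#4:4@97; bids=[#6:3@99] asks=[#2:1@100]
After op 8 cancel(order #6): fills=none; bids=[-] asks=[#2:1@100]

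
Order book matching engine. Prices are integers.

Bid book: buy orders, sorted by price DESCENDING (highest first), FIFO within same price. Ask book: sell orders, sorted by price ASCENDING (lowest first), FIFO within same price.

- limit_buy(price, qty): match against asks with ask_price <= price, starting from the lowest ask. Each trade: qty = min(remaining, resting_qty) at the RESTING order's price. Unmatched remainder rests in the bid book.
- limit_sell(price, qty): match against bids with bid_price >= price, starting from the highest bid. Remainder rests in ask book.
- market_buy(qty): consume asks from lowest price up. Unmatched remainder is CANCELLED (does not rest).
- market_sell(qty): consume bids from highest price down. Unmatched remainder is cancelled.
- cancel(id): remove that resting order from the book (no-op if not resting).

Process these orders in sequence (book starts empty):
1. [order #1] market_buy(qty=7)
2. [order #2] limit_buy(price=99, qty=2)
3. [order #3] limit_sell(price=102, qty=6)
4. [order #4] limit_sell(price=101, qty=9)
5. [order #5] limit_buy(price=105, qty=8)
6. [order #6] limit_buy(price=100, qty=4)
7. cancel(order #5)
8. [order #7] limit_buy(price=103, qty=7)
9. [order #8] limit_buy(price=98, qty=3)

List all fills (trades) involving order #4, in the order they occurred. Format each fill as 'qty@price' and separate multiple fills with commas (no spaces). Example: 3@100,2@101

After op 1 [order #1] market_buy(qty=7): fills=none; bids=[-] asks=[-]
After op 2 [order #2] limit_buy(price=99, qty=2): fills=none; bids=[#2:2@99] asks=[-]
After op 3 [order #3] limit_sell(price=102, qty=6): fills=none; bids=[#2:2@99] asks=[#3:6@102]
After op 4 [order #4] limit_sell(price=101, qty=9): fills=none; bids=[#2:2@99] asks=[#4:9@101 #3:6@102]
After op 5 [order #5] limit_buy(price=105, qty=8): fills=#5x#4:8@101; bids=[#2:2@99] asks=[#4:1@101 #3:6@102]
After op 6 [order #6] limit_buy(price=100, qty=4): fills=none; bids=[#6:4@100 #2:2@99] asks=[#4:1@101 #3:6@102]
After op 7 cancel(order #5): fills=none; bids=[#6:4@100 #2:2@99] asks=[#4:1@101 #3:6@102]
After op 8 [order #7] limit_buy(price=103, qty=7): fills=#7x#4:1@101 #7x#3:6@102; bids=[#6:4@100 #2:2@99] asks=[-]
After op 9 [order #8] limit_buy(price=98, qty=3): fills=none; bids=[#6:4@100 #2:2@99 #8:3@98] asks=[-]

Answer: 8@101,1@101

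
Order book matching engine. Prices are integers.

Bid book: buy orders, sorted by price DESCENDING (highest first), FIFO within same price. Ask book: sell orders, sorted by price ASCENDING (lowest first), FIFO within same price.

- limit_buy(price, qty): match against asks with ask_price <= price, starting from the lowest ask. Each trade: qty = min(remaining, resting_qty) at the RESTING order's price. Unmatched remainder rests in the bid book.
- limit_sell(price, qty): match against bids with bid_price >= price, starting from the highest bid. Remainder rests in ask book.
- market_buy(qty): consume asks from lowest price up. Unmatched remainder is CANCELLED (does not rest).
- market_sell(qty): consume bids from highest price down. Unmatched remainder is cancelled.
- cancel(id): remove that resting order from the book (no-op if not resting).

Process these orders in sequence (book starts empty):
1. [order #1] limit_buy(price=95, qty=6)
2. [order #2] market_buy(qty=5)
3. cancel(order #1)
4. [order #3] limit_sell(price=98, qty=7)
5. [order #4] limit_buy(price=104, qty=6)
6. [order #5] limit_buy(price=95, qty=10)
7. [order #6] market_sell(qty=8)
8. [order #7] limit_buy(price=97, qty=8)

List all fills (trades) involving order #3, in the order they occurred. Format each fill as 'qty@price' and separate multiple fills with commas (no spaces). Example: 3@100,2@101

After op 1 [order #1] limit_buy(price=95, qty=6): fills=none; bids=[#1:6@95] asks=[-]
After op 2 [order #2] market_buy(qty=5): fills=none; bids=[#1:6@95] asks=[-]
After op 3 cancel(order #1): fills=none; bids=[-] asks=[-]
After op 4 [order #3] limit_sell(price=98, qty=7): fills=none; bids=[-] asks=[#3:7@98]
After op 5 [order #4] limit_buy(price=104, qty=6): fills=#4x#3:6@98; bids=[-] asks=[#3:1@98]
After op 6 [order #5] limit_buy(price=95, qty=10): fills=none; bids=[#5:10@95] asks=[#3:1@98]
After op 7 [order #6] market_sell(qty=8): fills=#5x#6:8@95; bids=[#5:2@95] asks=[#3:1@98]
After op 8 [order #7] limit_buy(price=97, qty=8): fills=none; bids=[#7:8@97 #5:2@95] asks=[#3:1@98]

Answer: 6@98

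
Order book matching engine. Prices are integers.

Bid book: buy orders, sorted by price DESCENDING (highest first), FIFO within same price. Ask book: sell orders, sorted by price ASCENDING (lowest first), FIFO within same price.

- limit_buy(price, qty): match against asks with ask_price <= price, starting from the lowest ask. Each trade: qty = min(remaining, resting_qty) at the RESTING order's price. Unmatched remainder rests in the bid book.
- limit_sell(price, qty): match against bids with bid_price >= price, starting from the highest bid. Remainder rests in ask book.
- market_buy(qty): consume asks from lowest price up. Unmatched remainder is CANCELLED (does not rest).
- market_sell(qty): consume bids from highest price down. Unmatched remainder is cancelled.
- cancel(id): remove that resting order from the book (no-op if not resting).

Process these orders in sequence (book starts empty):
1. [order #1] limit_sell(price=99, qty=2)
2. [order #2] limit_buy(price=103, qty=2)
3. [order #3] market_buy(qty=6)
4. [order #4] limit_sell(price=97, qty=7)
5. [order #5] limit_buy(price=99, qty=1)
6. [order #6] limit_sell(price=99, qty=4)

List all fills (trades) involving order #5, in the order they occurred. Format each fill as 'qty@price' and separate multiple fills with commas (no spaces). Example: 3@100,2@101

Answer: 1@97

Derivation:
After op 1 [order #1] limit_sell(price=99, qty=2): fills=none; bids=[-] asks=[#1:2@99]
After op 2 [order #2] limit_buy(price=103, qty=2): fills=#2x#1:2@99; bids=[-] asks=[-]
After op 3 [order #3] market_buy(qty=6): fills=none; bids=[-] asks=[-]
After op 4 [order #4] limit_sell(price=97, qty=7): fills=none; bids=[-] asks=[#4:7@97]
After op 5 [order #5] limit_buy(price=99, qty=1): fills=#5x#4:1@97; bids=[-] asks=[#4:6@97]
After op 6 [order #6] limit_sell(price=99, qty=4): fills=none; bids=[-] asks=[#4:6@97 #6:4@99]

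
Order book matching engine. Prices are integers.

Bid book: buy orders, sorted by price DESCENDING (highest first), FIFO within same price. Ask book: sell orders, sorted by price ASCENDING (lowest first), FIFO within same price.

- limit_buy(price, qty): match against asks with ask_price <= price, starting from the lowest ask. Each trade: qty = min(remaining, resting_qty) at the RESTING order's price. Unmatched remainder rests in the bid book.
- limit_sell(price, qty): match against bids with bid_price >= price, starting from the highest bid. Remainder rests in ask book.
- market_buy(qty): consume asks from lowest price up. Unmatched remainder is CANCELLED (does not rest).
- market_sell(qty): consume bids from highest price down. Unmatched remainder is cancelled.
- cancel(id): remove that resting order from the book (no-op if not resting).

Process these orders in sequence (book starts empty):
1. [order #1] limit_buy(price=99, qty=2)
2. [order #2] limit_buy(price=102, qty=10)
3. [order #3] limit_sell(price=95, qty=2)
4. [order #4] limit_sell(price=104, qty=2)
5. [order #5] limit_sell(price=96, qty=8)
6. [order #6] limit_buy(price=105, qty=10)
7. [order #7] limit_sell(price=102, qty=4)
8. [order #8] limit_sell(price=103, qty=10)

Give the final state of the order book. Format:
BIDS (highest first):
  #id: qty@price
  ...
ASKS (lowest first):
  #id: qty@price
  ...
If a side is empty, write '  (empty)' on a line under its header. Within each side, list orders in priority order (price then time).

Answer: BIDS (highest first):
  #1: 2@99
ASKS (lowest first):
  #8: 6@103

Derivation:
After op 1 [order #1] limit_buy(price=99, qty=2): fills=none; bids=[#1:2@99] asks=[-]
After op 2 [order #2] limit_buy(price=102, qty=10): fills=none; bids=[#2:10@102 #1:2@99] asks=[-]
After op 3 [order #3] limit_sell(price=95, qty=2): fills=#2x#3:2@102; bids=[#2:8@102 #1:2@99] asks=[-]
After op 4 [order #4] limit_sell(price=104, qty=2): fills=none; bids=[#2:8@102 #1:2@99] asks=[#4:2@104]
After op 5 [order #5] limit_sell(price=96, qty=8): fills=#2x#5:8@102; bids=[#1:2@99] asks=[#4:2@104]
After op 6 [order #6] limit_buy(price=105, qty=10): fills=#6x#4:2@104; bids=[#6:8@105 #1:2@99] asks=[-]
After op 7 [order #7] limit_sell(price=102, qty=4): fills=#6x#7:4@105; bids=[#6:4@105 #1:2@99] asks=[-]
After op 8 [order #8] limit_sell(price=103, qty=10): fills=#6x#8:4@105; bids=[#1:2@99] asks=[#8:6@103]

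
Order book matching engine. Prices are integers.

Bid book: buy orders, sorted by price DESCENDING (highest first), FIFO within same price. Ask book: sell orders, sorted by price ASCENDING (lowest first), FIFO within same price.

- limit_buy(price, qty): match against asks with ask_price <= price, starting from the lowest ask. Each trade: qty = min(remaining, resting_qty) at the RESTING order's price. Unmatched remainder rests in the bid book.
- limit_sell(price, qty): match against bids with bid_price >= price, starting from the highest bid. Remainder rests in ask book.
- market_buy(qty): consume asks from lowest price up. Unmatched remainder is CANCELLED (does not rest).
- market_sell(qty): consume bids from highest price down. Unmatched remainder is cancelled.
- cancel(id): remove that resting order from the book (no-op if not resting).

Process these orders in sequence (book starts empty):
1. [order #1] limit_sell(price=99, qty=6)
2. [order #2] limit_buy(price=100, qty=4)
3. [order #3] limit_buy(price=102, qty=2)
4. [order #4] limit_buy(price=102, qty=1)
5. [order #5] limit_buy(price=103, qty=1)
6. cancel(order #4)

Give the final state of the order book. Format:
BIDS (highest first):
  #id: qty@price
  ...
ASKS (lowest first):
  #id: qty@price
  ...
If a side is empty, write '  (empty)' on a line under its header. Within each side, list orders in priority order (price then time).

Answer: BIDS (highest first):
  #5: 1@103
ASKS (lowest first):
  (empty)

Derivation:
After op 1 [order #1] limit_sell(price=99, qty=6): fills=none; bids=[-] asks=[#1:6@99]
After op 2 [order #2] limit_buy(price=100, qty=4): fills=#2x#1:4@99; bids=[-] asks=[#1:2@99]
After op 3 [order #3] limit_buy(price=102, qty=2): fills=#3x#1:2@99; bids=[-] asks=[-]
After op 4 [order #4] limit_buy(price=102, qty=1): fills=none; bids=[#4:1@102] asks=[-]
After op 5 [order #5] limit_buy(price=103, qty=1): fills=none; bids=[#5:1@103 #4:1@102] asks=[-]
After op 6 cancel(order #4): fills=none; bids=[#5:1@103] asks=[-]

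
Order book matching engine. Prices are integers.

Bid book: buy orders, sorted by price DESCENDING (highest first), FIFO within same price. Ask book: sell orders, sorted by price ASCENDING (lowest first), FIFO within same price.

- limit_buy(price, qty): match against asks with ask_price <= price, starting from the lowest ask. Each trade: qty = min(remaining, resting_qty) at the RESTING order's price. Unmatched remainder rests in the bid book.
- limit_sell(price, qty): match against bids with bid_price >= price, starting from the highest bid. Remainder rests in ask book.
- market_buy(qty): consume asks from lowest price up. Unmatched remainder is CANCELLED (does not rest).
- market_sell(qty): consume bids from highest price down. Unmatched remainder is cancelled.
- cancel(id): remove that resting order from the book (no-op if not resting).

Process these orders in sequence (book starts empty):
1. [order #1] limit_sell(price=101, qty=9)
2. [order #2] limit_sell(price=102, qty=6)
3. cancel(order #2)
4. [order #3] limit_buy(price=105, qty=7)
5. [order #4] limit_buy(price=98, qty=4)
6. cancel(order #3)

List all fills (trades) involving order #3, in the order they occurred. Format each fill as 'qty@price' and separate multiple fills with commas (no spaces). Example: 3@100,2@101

After op 1 [order #1] limit_sell(price=101, qty=9): fills=none; bids=[-] asks=[#1:9@101]
After op 2 [order #2] limit_sell(price=102, qty=6): fills=none; bids=[-] asks=[#1:9@101 #2:6@102]
After op 3 cancel(order #2): fills=none; bids=[-] asks=[#1:9@101]
After op 4 [order #3] limit_buy(price=105, qty=7): fills=#3x#1:7@101; bids=[-] asks=[#1:2@101]
After op 5 [order #4] limit_buy(price=98, qty=4): fills=none; bids=[#4:4@98] asks=[#1:2@101]
After op 6 cancel(order #3): fills=none; bids=[#4:4@98] asks=[#1:2@101]

Answer: 7@101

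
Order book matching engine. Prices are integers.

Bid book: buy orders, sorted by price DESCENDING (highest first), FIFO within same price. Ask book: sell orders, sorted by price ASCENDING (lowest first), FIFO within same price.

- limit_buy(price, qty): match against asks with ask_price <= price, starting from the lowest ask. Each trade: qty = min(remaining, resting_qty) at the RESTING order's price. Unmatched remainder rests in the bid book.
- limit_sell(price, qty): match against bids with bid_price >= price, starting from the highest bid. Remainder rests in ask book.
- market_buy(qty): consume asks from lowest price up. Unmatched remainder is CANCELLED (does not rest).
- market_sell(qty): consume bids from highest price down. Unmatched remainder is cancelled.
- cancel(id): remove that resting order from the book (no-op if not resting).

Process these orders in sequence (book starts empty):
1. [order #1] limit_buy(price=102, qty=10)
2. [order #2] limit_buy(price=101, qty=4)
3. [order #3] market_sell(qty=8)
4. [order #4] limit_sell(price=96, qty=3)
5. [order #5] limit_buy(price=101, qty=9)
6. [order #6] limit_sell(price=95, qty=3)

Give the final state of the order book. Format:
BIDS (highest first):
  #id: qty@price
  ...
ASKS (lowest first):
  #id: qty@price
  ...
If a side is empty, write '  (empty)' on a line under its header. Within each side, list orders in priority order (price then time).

After op 1 [order #1] limit_buy(price=102, qty=10): fills=none; bids=[#1:10@102] asks=[-]
After op 2 [order #2] limit_buy(price=101, qty=4): fills=none; bids=[#1:10@102 #2:4@101] asks=[-]
After op 3 [order #3] market_sell(qty=8): fills=#1x#3:8@102; bids=[#1:2@102 #2:4@101] asks=[-]
After op 4 [order #4] limit_sell(price=96, qty=3): fills=#1x#4:2@102 #2x#4:1@101; bids=[#2:3@101] asks=[-]
After op 5 [order #5] limit_buy(price=101, qty=9): fills=none; bids=[#2:3@101 #5:9@101] asks=[-]
After op 6 [order #6] limit_sell(price=95, qty=3): fills=#2x#6:3@101; bids=[#5:9@101] asks=[-]

Answer: BIDS (highest first):
  #5: 9@101
ASKS (lowest first):
  (empty)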